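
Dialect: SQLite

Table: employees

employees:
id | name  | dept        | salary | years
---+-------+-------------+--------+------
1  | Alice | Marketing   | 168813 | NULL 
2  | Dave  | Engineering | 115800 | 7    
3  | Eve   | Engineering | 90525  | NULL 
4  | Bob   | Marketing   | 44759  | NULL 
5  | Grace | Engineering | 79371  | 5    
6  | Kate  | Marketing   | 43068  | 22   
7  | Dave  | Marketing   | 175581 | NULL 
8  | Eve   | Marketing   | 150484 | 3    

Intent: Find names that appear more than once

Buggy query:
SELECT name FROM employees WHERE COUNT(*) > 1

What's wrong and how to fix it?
Bug: COUNT(*) is an aggregate and cannot be used in WHERE

Fix: Group first, then use HAVING for the count condition

Corrected query:
SELECT name FROM employees GROUP BY name HAVING COUNT(*) > 1

Result:
name
----
Dave
Eve 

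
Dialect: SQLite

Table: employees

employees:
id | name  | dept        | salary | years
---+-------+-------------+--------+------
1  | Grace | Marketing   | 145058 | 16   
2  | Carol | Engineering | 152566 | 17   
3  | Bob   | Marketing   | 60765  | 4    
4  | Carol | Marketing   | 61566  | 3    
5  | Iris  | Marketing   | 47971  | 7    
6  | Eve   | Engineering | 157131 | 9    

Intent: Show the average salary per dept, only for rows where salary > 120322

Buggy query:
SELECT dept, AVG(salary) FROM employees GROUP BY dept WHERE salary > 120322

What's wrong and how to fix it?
Bug: WHERE cannot follow GROUP BY

Fix: Place WHERE between FROM and GROUP BY

Corrected query:
SELECT dept, AVG(salary) FROM employees WHERE salary > 120322 GROUP BY dept

Result:
dept        | AVG(salary)
------------+------------
Engineering | 154848.5   
Marketing   | 145058     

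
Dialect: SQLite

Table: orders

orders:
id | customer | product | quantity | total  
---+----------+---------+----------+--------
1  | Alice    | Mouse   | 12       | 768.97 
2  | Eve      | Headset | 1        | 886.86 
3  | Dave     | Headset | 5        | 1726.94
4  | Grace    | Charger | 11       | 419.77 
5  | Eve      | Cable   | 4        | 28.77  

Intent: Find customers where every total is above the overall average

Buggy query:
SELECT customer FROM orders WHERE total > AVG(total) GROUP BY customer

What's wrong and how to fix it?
Bug: AVG() is an aggregate; it can't sit directly in WHERE

Fix: Compute the overall average in a scalar subquery and compare each group's MIN against it in HAVING

Corrected query:
SELECT customer FROM orders GROUP BY customer HAVING MIN(total) > (SELECT AVG(total) FROM orders)

Result:
customer
--------
Alice   
Dave    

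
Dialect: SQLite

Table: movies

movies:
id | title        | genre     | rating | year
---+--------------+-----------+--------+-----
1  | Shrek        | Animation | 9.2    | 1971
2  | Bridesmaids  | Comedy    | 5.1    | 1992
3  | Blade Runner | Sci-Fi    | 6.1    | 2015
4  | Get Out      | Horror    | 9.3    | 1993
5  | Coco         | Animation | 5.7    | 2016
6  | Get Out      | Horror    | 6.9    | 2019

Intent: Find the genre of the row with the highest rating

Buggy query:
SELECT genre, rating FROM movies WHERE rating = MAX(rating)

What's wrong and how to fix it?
Bug: WHERE is evaluated per row; an aggregate over the whole table isn't defined there

Fix: Wrap MAX in a scalar subquery so WHERE compares against a single value

Corrected query:
SELECT genre, rating FROM movies WHERE rating = (SELECT MAX(rating) FROM movies)

Result:
genre  | rating
-------+-------
Horror | 9.3   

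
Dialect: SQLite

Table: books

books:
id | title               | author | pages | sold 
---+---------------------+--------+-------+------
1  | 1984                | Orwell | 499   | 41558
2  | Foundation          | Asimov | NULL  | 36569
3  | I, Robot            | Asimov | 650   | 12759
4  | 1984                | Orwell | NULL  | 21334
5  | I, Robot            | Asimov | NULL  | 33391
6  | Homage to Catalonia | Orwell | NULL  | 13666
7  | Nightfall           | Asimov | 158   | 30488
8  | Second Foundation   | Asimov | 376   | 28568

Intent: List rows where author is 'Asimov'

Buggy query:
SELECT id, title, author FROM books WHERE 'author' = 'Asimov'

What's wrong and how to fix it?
Bug: 'author' in single quotes is a string literal, not the column; the comparison is literal-vs-literal and never true

Fix: Reference the column as author without single quotes

Corrected query:
SELECT id, title, author FROM books WHERE author = 'Asimov'

Result:
id | title             | author
---+-------------------+-------
2  | Foundation        | Asimov
3  | I, Robot          | Asimov
5  | I, Robot          | Asimov
7  | Nightfall         | Asimov
8  | Second Foundation | Asimov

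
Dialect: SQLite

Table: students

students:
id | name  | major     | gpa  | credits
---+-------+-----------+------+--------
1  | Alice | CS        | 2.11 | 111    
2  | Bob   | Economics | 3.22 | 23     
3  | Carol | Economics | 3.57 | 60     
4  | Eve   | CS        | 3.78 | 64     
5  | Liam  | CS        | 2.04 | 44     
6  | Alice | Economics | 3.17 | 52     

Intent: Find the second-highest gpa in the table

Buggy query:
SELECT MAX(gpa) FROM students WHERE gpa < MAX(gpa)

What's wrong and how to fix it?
Bug: The inner MAX is an aggregate inside WHERE, which is not allowed

Fix: Compute the overall MAX in a subquery, then take MAX of rows below it

Corrected query:
SELECT MAX(gpa) FROM students WHERE gpa < (SELECT MAX(gpa) FROM students)

Result:
MAX(gpa)
--------
3.57    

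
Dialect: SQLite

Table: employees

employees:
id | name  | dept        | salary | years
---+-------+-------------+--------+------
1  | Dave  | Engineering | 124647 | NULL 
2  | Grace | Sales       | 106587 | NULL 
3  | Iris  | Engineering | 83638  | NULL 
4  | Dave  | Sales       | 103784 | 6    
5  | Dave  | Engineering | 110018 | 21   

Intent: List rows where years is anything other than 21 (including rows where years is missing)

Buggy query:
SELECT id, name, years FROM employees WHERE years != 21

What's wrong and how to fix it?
Bug: 'years != 21' is unknown when years is NULL, so NULL rows are silently excluded

Fix: Handle NULL separately with IS NULL alongside the inequality

Corrected query:
SELECT id, name, years FROM employees WHERE years != 21 OR years IS NULL

Result:
id | name  | years
---+-------+------
1  | Dave  | NULL 
2  | Grace | NULL 
3  | Iris  | NULL 
4  | Dave  | 6    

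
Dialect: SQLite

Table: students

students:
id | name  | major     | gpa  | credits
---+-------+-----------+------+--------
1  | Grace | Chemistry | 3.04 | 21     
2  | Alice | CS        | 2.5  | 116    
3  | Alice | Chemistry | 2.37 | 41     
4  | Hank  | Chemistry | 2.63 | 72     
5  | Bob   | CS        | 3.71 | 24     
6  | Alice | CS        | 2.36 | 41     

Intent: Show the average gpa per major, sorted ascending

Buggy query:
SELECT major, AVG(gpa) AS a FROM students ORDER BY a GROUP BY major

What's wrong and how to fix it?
Bug: GROUP BY must precede ORDER BY

Fix: Reorder: SELECT … FROM … GROUP BY … ORDER BY …

Corrected query:
SELECT major, AVG(gpa) AS a FROM students GROUP BY major ORDER BY a

Result:
major     | a       
----------+---------
Chemistry | 2.68    
CS        | 2.856667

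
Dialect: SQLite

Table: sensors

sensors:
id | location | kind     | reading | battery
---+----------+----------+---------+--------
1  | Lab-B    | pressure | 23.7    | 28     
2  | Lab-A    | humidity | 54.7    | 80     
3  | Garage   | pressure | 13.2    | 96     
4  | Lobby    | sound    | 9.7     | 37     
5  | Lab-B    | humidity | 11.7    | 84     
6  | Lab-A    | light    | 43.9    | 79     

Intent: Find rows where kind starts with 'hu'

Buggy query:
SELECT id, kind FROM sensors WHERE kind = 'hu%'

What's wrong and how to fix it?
Bug: '=' compares the literal string including the % character; pattern matching needs LIKE

Fix: Replace '=' with LIKE so 'hu%' is treated as a pattern

Corrected query:
SELECT id, kind FROM sensors WHERE kind LIKE 'hu%'

Result:
id | kind    
---+---------
2  | humidity
5  | humidity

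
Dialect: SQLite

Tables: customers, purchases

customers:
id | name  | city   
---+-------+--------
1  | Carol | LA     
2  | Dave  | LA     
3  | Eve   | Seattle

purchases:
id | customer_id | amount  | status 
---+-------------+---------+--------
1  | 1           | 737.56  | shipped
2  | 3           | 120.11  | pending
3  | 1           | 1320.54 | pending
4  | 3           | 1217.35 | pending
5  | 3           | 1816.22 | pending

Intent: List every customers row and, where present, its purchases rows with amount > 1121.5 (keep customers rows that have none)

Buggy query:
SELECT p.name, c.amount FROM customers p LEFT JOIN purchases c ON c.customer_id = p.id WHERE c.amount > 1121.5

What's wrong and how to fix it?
Bug: A WHERE condition on the right-hand table after LEFT JOIN drops unmatched parents

Fix: Move the right-table condition into the ON clause so unmatched parents are kept

Corrected query:
SELECT p.name, c.amount FROM customers p LEFT JOIN purchases c ON c.customer_id = p.id AND c.amount > 1121.5

Result:
name  | amount 
------+--------
Carol | 1320.54
Dave  | NULL   
Eve   | 1217.35
Eve   | 1816.22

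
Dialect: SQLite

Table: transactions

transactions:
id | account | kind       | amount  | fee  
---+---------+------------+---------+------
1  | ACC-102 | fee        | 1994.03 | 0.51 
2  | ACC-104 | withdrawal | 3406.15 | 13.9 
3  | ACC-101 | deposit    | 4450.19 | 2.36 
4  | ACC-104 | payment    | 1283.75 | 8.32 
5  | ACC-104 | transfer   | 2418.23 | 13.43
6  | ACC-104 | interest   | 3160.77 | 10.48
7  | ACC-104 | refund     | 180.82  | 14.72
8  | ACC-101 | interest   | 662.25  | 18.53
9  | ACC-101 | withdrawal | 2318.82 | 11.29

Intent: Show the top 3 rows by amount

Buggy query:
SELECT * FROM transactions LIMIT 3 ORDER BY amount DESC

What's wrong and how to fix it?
Bug: LIMIT must come after ORDER BY

Fix: Swap the clauses: ORDER BY first, then LIMIT

Corrected query:
SELECT * FROM transactions ORDER BY amount DESC LIMIT 3

Result:
id | account | kind       | amount  | fee  
---+---------+------------+---------+------
3  | ACC-101 | deposit    | 4450.19 | 2.36 
2  | ACC-104 | withdrawal | 3406.15 | 13.9 
6  | ACC-104 | interest   | 3160.77 | 10.48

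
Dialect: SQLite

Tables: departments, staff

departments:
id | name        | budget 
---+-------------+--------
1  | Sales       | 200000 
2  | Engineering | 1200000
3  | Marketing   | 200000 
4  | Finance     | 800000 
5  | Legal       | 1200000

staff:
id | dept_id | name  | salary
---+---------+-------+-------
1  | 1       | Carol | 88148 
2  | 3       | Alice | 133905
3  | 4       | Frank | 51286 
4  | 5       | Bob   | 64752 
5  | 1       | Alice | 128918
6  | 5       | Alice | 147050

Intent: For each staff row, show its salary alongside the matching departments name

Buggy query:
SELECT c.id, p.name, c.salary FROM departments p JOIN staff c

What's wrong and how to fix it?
Bug: Missing join condition: each staff row is matched to all departments rows instead of just its own

Fix: Add ON c.dept_id = p.id to the JOIN

Corrected query:
SELECT c.id, p.name, c.salary FROM departments p JOIN staff c ON c.dept_id = p.id

Result:
id | name      | salary
---+-----------+-------
1  | Sales     | 88148 
2  | Marketing | 133905
3  | Finance   | 51286 
4  | Legal     | 64752 
5  | Sales     | 128918
6  | Legal     | 147050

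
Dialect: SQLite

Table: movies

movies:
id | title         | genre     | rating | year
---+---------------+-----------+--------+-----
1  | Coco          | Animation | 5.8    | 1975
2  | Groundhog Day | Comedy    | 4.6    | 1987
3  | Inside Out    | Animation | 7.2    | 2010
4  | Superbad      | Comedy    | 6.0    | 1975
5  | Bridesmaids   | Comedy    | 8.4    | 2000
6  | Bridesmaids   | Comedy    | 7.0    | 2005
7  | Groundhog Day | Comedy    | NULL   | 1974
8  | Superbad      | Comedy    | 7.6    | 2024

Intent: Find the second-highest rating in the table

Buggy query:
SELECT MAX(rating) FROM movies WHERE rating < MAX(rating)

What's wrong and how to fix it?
Bug: The inner MAX is an aggregate inside WHERE, which is not allowed

Fix: Put the inner MAX in a scalar subquery

Corrected query:
SELECT MAX(rating) FROM movies WHERE rating < (SELECT MAX(rating) FROM movies)

Result:
MAX(rating)
-----------
7.6        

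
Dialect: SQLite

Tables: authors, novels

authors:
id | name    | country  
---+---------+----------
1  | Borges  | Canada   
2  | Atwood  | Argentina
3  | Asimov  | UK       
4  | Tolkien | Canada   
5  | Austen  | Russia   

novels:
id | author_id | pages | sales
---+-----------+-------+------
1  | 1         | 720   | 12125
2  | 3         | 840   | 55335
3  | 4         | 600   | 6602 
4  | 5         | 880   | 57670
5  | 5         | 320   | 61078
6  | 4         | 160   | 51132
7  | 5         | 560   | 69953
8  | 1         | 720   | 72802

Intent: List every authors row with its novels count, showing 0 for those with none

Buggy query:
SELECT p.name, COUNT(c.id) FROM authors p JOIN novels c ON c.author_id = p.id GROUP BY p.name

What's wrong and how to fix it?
Bug: INNER JOIN drops authors rows that have no matching novels rows

Fix: Use LEFT JOIN so parents without children still appear (COUNT(c.id) gives 0)

Corrected query:
SELECT p.name, COUNT(c.id) FROM authors p LEFT JOIN novels c ON c.author_id = p.id GROUP BY p.name

Result:
name    | COUNT(c.id)
--------+------------
Asimov  | 1          
Atwood  | 0          
Austen  | 3          
Borges  | 2          
Tolkien | 2          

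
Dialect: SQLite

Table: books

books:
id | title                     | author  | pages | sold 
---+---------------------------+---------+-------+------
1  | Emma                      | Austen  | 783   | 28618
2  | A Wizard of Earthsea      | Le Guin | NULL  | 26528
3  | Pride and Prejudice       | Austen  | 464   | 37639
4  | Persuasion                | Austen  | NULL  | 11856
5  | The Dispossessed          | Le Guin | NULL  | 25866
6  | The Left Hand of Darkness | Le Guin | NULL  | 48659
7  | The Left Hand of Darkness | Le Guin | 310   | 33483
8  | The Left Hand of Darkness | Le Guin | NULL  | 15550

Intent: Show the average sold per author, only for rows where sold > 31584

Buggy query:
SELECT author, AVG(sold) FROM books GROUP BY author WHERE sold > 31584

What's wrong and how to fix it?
Bug: WHERE cannot follow GROUP BY

Fix: Place WHERE between FROM and GROUP BY

Corrected query:
SELECT author, AVG(sold) FROM books WHERE sold > 31584 GROUP BY author

Result:
author  | AVG(sold)
--------+----------
Austen  | 37639    
Le Guin | 41071    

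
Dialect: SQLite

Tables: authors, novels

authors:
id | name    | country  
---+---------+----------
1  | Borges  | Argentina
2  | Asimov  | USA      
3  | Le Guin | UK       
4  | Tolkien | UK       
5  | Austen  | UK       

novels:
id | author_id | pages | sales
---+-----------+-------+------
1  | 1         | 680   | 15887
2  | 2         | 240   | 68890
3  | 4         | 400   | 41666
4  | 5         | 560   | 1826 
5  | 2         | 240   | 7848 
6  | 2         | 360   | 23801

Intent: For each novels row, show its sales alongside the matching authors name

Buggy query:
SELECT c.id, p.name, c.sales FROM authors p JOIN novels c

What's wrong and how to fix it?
Bug: JOIN with no ON clause produces a cartesian product; every novels row pairs with every authors row

Fix: Add ON c.author_id = p.id to the JOIN

Corrected query:
SELECT c.id, p.name, c.sales FROM authors p JOIN novels c ON c.author_id = p.id

Result:
id | name    | sales
---+---------+------
1  | Borges  | 15887
2  | Asimov  | 68890
3  | Tolkien | 41666
4  | Austen  | 1826 
5  | Asimov  | 7848 
6  | Asimov  | 23801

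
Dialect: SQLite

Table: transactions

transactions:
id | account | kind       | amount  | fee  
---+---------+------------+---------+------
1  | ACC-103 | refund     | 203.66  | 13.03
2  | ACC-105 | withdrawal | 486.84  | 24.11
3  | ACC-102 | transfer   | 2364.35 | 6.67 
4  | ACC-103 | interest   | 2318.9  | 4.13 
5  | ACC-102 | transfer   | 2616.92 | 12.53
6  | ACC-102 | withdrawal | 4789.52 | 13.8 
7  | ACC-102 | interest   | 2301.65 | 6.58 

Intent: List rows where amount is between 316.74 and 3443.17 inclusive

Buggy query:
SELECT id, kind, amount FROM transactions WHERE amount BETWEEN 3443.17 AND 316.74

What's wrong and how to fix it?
Bug: The bounds are reversed; BETWEEN a AND b requires a <= b to match anything

Fix: Swap the bounds so the smaller value comes first

Corrected query:
SELECT id, kind, amount FROM transactions WHERE amount BETWEEN 316.74 AND 3443.17

Result:
id | kind       | amount 
---+------------+--------
2  | withdrawal | 486.84 
3  | transfer   | 2364.35
4  | interest   | 2318.9 
5  | transfer   | 2616.92
7  | interest   | 2301.65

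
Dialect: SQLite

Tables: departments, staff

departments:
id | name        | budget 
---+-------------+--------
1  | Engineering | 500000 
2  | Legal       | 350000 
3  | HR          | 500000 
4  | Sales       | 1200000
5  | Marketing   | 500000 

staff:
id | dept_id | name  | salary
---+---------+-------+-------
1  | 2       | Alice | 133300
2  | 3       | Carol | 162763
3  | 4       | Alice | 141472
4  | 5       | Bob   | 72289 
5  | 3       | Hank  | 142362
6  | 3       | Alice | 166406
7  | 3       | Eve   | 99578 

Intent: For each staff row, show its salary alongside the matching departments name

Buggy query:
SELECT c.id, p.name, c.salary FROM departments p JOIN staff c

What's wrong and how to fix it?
Bug: Missing join condition: each staff row is matched to all departments rows instead of just its own

Fix: Specify the join condition linking the foreign key to the parent id

Corrected query:
SELECT c.id, p.name, c.salary FROM departments p JOIN staff c ON c.dept_id = p.id

Result:
id | name      | salary
---+-----------+-------
1  | Legal     | 133300
2  | HR        | 162763
3  | Sales     | 141472
4  | Marketing | 72289 
5  | HR        | 142362
6  | HR        | 166406
7  | HR        | 99578 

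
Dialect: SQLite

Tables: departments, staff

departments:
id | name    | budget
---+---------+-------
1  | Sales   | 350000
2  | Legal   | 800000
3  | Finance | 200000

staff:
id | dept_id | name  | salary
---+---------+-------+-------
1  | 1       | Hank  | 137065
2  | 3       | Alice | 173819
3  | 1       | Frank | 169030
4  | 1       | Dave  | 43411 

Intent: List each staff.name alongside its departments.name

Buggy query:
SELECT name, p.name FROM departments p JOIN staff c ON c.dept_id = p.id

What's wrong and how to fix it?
Bug: Both tables have a 'name' column; the unqualified reference is ambiguous

Fix: Prefix ambiguous columns with the table alias

Corrected query:
SELECT c.name, p.name FROM departments p JOIN staff c ON c.dept_id = p.id

Result:
name  | name   
------+--------
Hank  | Sales  
Alice | Finance
Frank | Sales  
Dave  | Sales  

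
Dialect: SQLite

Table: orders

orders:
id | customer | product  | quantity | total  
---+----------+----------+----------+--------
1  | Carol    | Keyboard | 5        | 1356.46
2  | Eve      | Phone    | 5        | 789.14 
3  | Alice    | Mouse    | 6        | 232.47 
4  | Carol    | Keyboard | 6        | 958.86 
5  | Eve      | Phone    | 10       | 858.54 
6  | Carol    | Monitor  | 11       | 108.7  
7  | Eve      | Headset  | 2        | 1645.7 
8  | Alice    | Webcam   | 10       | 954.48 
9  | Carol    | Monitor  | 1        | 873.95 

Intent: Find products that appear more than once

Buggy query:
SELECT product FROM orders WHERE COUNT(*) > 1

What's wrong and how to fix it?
Bug: WHERE can't reference COUNT(*); aggregates are computed after WHERE

Fix: GROUP BY product, then filter groups with HAVING COUNT(*) > 1

Corrected query:
SELECT product FROM orders GROUP BY product HAVING COUNT(*) > 1

Result:
product 
--------
Keyboard
Monitor 
Phone   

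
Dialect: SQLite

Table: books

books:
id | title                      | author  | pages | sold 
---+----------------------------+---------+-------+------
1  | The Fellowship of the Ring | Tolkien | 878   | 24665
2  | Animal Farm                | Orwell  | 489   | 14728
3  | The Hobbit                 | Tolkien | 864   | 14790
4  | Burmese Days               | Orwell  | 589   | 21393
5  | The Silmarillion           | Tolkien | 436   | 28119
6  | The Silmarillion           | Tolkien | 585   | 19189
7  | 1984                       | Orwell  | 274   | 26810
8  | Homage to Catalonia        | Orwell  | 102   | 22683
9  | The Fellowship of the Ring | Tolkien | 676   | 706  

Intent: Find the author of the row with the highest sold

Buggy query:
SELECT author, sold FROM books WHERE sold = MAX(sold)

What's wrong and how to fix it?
Bug: MAX(sold) is an aggregate and cannot be used directly in WHERE

Fix: Use a subquery: WHERE sold = (SELECT MAX(sold) FROM books)

Corrected query:
SELECT author, sold FROM books WHERE sold = (SELECT MAX(sold) FROM books)

Result:
author  | sold 
--------+------
Tolkien | 28119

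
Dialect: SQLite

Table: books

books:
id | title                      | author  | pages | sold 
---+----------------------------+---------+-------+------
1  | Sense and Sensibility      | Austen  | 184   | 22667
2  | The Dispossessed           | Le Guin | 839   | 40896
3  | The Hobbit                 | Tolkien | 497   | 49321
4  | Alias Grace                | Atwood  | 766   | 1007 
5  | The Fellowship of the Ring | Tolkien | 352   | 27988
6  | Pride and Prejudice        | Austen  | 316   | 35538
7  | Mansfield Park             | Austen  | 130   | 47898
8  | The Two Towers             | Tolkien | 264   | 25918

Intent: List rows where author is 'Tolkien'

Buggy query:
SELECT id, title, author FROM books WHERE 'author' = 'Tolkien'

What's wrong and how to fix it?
Bug: 'author' in single quotes is a string literal, not the column; the comparison is literal-vs-literal and never true

Fix: Reference the column as author without single quotes

Corrected query:
SELECT id, title, author FROM books WHERE author = 'Tolkien'

Result:
id | title                      | author 
---+----------------------------+--------
3  | The Hobbit                 | Tolkien
5  | The Fellowship of the Ring | Tolkien
8  | The Two Towers             | Tolkien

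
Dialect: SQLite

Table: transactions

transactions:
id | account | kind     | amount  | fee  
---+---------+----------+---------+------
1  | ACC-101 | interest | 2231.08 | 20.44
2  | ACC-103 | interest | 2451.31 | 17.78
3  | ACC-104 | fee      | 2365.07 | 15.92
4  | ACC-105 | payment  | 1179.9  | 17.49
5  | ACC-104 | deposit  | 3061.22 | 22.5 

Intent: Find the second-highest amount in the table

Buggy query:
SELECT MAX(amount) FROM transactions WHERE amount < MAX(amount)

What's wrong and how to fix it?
Bug: The inner MAX is an aggregate inside WHERE, which is not allowed

Fix: Put the inner MAX in a scalar subquery

Corrected query:
SELECT MAX(amount) FROM transactions WHERE amount < (SELECT MAX(amount) FROM transactions)

Result:
MAX(amount)
-----------
2451.31    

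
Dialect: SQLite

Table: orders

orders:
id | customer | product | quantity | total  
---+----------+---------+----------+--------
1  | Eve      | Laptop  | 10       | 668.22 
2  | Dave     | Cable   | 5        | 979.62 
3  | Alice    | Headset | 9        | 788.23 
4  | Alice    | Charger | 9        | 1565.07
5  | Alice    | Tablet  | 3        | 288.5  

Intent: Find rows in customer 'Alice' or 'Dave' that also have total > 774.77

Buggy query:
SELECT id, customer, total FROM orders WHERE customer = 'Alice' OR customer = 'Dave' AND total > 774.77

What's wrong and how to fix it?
Bug: Without parentheses, AND is evaluated before OR, so the total filter only applies to the 'Dave' branch

Fix: Group the OR with parentheses (or use IN), then AND the threshold

Corrected query:
SELECT id, customer, total FROM orders WHERE (customer = 'Alice' OR customer = 'Dave') AND total > 774.77

Result:
id | customer | total  
---+----------+--------
2  | Dave     | 979.62 
3  | Alice    | 788.23 
4  | Alice    | 1565.07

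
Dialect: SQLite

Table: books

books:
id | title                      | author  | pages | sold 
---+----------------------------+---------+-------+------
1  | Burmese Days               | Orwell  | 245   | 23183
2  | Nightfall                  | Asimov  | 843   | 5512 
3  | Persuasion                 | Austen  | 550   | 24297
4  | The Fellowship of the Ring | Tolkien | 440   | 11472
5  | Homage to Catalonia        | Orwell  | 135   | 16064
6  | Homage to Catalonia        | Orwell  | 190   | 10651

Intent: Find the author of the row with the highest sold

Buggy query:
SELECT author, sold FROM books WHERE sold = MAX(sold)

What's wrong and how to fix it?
Bug: WHERE is evaluated per row; an aggregate over the whole table isn't defined there

Fix: Use a subquery: WHERE sold = (SELECT MAX(sold) FROM books)

Corrected query:
SELECT author, sold FROM books WHERE sold = (SELECT MAX(sold) FROM books)

Result:
author | sold 
-------+------
Austen | 24297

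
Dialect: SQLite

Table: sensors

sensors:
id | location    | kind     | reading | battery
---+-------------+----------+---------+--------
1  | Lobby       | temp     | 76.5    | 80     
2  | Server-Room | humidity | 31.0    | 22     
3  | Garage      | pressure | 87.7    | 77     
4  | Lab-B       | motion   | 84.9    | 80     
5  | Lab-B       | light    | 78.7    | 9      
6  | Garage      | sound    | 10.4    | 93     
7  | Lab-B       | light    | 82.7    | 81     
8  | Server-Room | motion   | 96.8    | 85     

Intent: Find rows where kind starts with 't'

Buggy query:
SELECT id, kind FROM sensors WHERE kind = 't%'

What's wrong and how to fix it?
Bug: Wildcards only work with LIKE; '=' treats '%' as a literal character

Fix: Replace '=' with LIKE so 't%' is treated as a pattern

Corrected query:
SELECT id, kind FROM sensors WHERE kind LIKE 't%'

Result:
id | kind
---+-----
1  | temp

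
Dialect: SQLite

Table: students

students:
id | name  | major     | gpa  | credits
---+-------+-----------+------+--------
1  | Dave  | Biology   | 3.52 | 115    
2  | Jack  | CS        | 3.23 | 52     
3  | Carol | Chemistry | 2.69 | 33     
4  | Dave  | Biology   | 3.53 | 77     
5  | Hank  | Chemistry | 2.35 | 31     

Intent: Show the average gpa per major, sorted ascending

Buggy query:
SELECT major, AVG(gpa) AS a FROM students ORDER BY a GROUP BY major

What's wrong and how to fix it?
Bug: GROUP BY must precede ORDER BY

Fix: Move ORDER BY to the end, after GROUP BY

Corrected query:
SELECT major, AVG(gpa) AS a FROM students GROUP BY major ORDER BY a

Result:
major     | a    
----------+------
Chemistry | 2.52 
CS        | 3.23 
Biology   | 3.525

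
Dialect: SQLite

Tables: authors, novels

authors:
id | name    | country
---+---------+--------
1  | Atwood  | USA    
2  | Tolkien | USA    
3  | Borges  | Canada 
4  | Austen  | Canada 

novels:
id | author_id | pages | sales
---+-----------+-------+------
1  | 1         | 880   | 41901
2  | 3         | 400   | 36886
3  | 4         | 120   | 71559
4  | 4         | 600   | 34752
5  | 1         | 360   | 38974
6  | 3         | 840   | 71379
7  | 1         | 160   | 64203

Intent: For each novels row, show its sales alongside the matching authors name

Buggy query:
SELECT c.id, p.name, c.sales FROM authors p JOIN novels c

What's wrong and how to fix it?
Bug: JOIN with no ON clause produces a cartesian product; every novels row pairs with every authors row

Fix: Specify the join condition linking the foreign key to the parent id

Corrected query:
SELECT c.id, p.name, c.sales FROM authors p JOIN novels c ON c.author_id = p.id

Result:
id | name   | sales
---+--------+------
1  | Atwood | 41901
2  | Borges | 36886
3  | Austen | 71559
4  | Austen | 34752
5  | Atwood | 38974
6  | Borges | 71379
7  | Atwood | 64203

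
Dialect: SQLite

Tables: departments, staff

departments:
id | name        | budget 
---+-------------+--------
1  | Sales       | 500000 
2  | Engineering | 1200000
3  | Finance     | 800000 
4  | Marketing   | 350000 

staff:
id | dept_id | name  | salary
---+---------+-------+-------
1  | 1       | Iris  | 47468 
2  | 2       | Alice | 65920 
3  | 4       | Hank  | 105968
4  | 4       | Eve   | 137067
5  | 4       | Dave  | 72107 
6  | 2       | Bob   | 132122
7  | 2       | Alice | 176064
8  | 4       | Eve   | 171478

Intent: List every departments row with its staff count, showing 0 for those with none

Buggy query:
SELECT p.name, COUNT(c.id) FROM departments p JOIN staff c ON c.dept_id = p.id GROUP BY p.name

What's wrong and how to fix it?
Bug: INNER JOIN drops departments rows that have no matching staff rows

Fix: Use LEFT JOIN so parents without children still appear (COUNT(c.id) gives 0)

Corrected query:
SELECT p.name, COUNT(c.id) FROM departments p LEFT JOIN staff c ON c.dept_id = p.id GROUP BY p.name

Result:
name        | COUNT(c.id)
------------+------------
Engineering | 3          
Finance     | 0          
Marketing   | 4          
Sales       | 1          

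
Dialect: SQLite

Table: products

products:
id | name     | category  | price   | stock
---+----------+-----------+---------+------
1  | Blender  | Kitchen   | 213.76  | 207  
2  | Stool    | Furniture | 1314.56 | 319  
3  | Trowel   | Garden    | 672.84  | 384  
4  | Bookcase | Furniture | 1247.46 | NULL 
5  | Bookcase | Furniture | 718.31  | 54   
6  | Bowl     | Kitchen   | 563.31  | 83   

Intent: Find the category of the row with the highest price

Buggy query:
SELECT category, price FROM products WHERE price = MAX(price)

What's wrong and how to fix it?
Bug: MAX(price) is an aggregate and cannot be used directly in WHERE

Fix: Use a subquery: WHERE price = (SELECT MAX(price) FROM products)

Corrected query:
SELECT category, price FROM products WHERE price = (SELECT MAX(price) FROM products)

Result:
category  | price  
----------+--------
Furniture | 1314.56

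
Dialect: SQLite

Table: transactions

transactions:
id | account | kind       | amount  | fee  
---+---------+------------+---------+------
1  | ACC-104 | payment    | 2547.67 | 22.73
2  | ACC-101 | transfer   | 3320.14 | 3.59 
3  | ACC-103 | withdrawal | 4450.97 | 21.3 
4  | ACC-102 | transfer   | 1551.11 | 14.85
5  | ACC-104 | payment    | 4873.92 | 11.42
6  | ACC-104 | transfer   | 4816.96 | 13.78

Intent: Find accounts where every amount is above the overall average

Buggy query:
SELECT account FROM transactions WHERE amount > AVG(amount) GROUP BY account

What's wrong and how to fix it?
Bug: AVG() is an aggregate; it can't sit directly in WHERE

Fix: Compute the overall average in a scalar subquery and compare each group's MIN against it in HAVING

Corrected query:
SELECT account FROM transactions GROUP BY account HAVING MIN(amount) > (SELECT AVG(amount) FROM transactions)

Result:
account
-------
ACC-103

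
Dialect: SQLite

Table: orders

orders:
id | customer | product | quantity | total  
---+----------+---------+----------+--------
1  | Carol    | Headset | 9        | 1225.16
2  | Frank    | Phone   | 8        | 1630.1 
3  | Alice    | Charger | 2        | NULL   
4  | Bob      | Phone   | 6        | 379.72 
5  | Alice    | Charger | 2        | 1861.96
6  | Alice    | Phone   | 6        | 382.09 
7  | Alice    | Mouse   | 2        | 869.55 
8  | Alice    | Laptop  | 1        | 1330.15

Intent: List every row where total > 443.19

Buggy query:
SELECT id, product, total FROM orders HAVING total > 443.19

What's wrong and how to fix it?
Bug: This is a non-aggregate query (no GROUP BY, no aggregates), so in SQLite the HAVING clause is invalid here; a row-level condition belongs in WHERE

Fix: Use WHERE for row-level filtering

Corrected query:
SELECT id, product, total FROM orders WHERE total > 443.19

Result:
id | product | total  
---+---------+--------
1  | Headset | 1225.16
2  | Phone   | 1630.1 
5  | Charger | 1861.96
7  | Mouse   | 869.55 
8  | Laptop  | 1330.15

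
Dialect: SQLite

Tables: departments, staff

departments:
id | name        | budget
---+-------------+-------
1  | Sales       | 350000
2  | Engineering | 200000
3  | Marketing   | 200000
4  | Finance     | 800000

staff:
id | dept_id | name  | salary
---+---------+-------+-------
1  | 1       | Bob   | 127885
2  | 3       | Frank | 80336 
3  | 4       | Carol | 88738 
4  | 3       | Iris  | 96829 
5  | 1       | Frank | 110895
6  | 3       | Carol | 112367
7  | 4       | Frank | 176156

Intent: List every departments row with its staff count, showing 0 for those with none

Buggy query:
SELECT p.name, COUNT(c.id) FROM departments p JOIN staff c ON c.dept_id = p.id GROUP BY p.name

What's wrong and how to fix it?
Bug: INNER JOIN drops departments rows that have no matching staff rows

Fix: Switch to LEFT JOIN to retain unmatched parent rows

Corrected query:
SELECT p.name, COUNT(c.id) FROM departments p LEFT JOIN staff c ON c.dept_id = p.id GROUP BY p.name

Result:
name        | COUNT(c.id)
------------+------------
Engineering | 0          
Finance     | 2          
Marketing   | 3          
Sales       | 2          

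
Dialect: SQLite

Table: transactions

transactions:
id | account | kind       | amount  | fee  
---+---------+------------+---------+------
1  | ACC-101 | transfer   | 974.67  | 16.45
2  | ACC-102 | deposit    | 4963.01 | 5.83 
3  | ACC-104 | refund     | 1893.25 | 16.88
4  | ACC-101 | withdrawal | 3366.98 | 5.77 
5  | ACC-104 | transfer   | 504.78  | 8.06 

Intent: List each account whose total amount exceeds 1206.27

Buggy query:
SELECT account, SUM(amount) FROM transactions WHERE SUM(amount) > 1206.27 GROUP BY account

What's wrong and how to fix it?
Bug: Aggregate functions cannot appear in a WHERE clause

Fix: Move the aggregate condition to a HAVING clause

Corrected query:
SELECT account, SUM(amount) FROM transactions GROUP BY account HAVING SUM(amount) > 1206.27

Result:
account | SUM(amount)
--------+------------
ACC-101 | 4341.65    
ACC-102 | 4963.01    
ACC-104 | 2398.03    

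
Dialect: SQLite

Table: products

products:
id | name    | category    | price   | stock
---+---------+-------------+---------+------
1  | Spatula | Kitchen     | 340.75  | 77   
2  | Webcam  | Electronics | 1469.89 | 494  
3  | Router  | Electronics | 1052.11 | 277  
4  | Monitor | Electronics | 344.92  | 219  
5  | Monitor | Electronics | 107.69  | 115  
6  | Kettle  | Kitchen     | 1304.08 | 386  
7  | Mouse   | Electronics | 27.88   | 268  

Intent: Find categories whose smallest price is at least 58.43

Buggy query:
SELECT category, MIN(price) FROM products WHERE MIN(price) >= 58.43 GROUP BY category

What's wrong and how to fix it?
Bug: MIN() in WHERE is a misuse of aggregate

Fix: Replace WHERE with HAVING after the GROUP BY

Corrected query:
SELECT category, MIN(price) FROM products GROUP BY category HAVING MIN(price) >= 58.43

Result:
category | MIN(price)
---------+-----------
Kitchen  | 340.75    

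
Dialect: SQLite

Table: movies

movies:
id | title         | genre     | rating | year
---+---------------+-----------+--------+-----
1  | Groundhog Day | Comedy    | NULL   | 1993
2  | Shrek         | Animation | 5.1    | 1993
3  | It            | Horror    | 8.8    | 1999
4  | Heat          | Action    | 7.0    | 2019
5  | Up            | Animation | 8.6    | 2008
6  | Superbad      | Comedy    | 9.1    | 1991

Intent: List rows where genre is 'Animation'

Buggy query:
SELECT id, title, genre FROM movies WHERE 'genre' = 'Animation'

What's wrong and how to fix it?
Bug: 'genre' in single quotes is a string literal, not the column; the comparison is literal-vs-literal and never true

Fix: Reference the column as genre without single quotes

Corrected query:
SELECT id, title, genre FROM movies WHERE genre = 'Animation'

Result:
id | title | genre    
---+-------+----------
2  | Shrek | Animation
5  | Up    | Animation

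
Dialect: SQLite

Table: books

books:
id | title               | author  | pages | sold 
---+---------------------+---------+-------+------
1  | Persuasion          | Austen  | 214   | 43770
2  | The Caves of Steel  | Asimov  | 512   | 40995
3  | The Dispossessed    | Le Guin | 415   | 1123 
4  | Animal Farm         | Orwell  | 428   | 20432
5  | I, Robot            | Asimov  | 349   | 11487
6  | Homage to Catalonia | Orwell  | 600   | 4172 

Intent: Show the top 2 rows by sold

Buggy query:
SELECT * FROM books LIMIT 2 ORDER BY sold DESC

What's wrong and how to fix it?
Bug: LIMIT must come after ORDER BY

Fix: Sort with ORDER BY, then apply LIMIT

Corrected query:
SELECT * FROM books ORDER BY sold DESC LIMIT 2

Result:
id | title              | author | pages | sold 
---+--------------------+--------+-------+------
1  | Persuasion         | Austen | 214   | 43770
2  | The Caves of Steel | Asimov | 512   | 40995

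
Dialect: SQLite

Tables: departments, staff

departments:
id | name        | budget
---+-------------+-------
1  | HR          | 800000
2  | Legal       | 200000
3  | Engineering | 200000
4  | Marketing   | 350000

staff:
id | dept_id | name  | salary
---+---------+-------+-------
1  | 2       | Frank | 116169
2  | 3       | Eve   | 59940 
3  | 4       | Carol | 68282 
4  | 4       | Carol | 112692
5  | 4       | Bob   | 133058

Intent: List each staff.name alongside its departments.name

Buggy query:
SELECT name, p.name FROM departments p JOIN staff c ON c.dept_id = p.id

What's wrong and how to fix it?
Bug: 'name' exists in both joined tables, so the database can't tell which one is meant

Fix: Qualify the column with its table alias (c.name)

Corrected query:
SELECT c.name, p.name FROM departments p JOIN staff c ON c.dept_id = p.id

Result:
name  | name       
------+------------
Frank | Legal      
Eve   | Engineering
Carol | Marketing  
Carol | Marketing  
Bob   | Marketing  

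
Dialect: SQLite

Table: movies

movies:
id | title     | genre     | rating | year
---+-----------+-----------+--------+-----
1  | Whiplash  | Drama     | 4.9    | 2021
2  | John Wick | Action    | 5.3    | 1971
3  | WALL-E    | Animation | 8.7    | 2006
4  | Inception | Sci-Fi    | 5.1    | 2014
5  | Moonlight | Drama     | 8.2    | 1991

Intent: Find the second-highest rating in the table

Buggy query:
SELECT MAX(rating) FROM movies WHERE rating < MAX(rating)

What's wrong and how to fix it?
Bug: MAX(rating) on the right of the comparison is an aggregate-in-WHERE error

Fix: Put the inner MAX in a scalar subquery

Corrected query:
SELECT MAX(rating) FROM movies WHERE rating < (SELECT MAX(rating) FROM movies)

Result:
MAX(rating)
-----------
8.2        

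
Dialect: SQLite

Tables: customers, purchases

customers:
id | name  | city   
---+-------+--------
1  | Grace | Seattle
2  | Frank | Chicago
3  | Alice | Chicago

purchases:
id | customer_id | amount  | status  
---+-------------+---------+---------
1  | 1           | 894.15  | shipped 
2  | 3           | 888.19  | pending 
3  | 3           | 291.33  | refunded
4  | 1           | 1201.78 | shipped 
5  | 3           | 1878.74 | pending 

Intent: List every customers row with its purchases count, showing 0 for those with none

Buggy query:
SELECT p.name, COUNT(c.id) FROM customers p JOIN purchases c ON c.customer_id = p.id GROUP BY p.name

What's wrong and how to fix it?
Bug: An inner join excludes parents with zero children

Fix: Use LEFT JOIN so parents without children still appear (COUNT(c.id) gives 0)

Corrected query:
SELECT p.name, COUNT(c.id) FROM customers p LEFT JOIN purchases c ON c.customer_id = p.id GROUP BY p.name

Result:
name  | COUNT(c.id)
------+------------
Alice | 3          
Frank | 0          
Grace | 2          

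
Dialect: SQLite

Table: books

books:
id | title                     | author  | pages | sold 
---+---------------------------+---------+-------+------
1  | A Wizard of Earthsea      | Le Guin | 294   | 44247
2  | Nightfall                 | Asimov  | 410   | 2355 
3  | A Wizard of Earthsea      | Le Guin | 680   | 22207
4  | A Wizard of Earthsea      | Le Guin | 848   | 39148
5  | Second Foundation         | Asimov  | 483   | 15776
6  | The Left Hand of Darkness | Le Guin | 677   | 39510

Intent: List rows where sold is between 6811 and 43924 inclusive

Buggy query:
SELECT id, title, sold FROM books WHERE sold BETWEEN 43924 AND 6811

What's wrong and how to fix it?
Bug: The bounds are reversed; BETWEEN a AND b requires a <= b to match anything

Fix: Write BETWEEN 6811 AND 43924

Corrected query:
SELECT id, title, sold FROM books WHERE sold BETWEEN 6811 AND 43924

Result:
id | title                     | sold 
---+---------------------------+------
3  | A Wizard of Earthsea      | 22207
4  | A Wizard of Earthsea      | 39148
5  | Second Foundation         | 15776
6  | The Left Hand of Darkness | 39510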